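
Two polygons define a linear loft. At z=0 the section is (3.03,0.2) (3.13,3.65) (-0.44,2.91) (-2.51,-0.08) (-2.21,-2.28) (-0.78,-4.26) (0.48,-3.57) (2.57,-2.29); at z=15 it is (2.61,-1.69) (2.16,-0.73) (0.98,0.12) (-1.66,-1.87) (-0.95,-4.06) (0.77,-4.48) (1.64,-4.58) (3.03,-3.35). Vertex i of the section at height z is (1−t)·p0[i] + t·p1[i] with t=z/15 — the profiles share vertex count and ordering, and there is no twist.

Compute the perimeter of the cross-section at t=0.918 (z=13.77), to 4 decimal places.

Cross-section at t=0.918: each vertex is (1-t)·p0[i] + t·p1[i].
  v1: (1-0.918)·(3.03,0.2) + 0.918·(2.61,-1.69) = (2.6444,-1.5350)
  v2: (1-0.918)·(3.13,3.65) + 0.918·(2.16,-0.73) = (2.2395,-0.3708)
  v3: (1-0.918)·(-0.44,2.91) + 0.918·(0.98,0.12) = (0.8636,0.3488)
  v4: (1-0.918)·(-2.51,-0.08) + 0.918·(-1.66,-1.87) = (-1.7297,-1.7232)
  v5: (1-0.918)·(-2.21,-2.28) + 0.918·(-0.95,-4.06) = (-1.0533,-3.9140)
  v6: (1-0.918)·(-0.78,-4.26) + 0.918·(0.77,-4.48) = (0.6429,-4.4620)
  v7: (1-0.918)·(0.48,-3.57) + 0.918·(1.64,-4.58) = (1.5449,-4.4972)
  v8: (1-0.918)·(2.57,-2.29) + 0.918·(3.03,-3.35) = (2.9923,-3.2631)
Perimeter = Σ |v_{i+1} − v_i|:
  edge 1→2: √(-0.4049² + 1.1642²) = 1.2326 (running 1.2326)
  edge 2→3: √(-1.3760² + 0.7196²) = 1.5528 (running 2.7854)
  edge 3→4: √(-2.5933² + -2.0720²) = 3.3194 (running 6.1047)
  edge 4→5: √(0.6764² + -2.1908²) = 2.2929 (running 8.3976)
  edge 5→6: √(1.6962² + -0.5479²) = 1.7825 (running 10.1801)
  edge 6→7: √(0.9020² + -0.0352²) = 0.9027 (running 11.0828)
  edge 7→8: √(1.4474² + 1.2341²) = 1.9021 (running 12.9849)
  edge 8→1: √(-0.3478² + 1.7281²) = 1.7627 (running 14.7476)
Perimeter = 14.7476

Perimeter at t=0.918: 14.7476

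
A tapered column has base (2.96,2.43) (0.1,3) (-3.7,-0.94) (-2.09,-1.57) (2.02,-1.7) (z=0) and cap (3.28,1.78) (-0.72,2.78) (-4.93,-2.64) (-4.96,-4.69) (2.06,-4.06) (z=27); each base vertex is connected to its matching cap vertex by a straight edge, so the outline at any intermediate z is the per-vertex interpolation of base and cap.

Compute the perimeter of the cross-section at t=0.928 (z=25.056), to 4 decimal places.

Cross-section at t=0.928: each vertex is (1-t)·p0[i] + t·p1[i].
  v1: (1-0.928)·(2.96,2.43) + 0.928·(3.28,1.78) = (3.2570,1.8268)
  v2: (1-0.928)·(0.1,3) + 0.928·(-0.72,2.78) = (-0.6610,2.7958)
  v3: (1-0.928)·(-3.7,-0.94) + 0.928·(-4.93,-2.64) = (-4.8414,-2.5176)
  v4: (1-0.928)·(-2.09,-1.57) + 0.928·(-4.96,-4.69) = (-4.7534,-4.4654)
  v5: (1-0.928)·(2.02,-1.7) + 0.928·(2.06,-4.06) = (2.0571,-3.8901)
Perimeter = Σ |v_{i+1} − v_i|:
  edge 1→2: √(-3.9179² + 0.9690²) = 4.0360 (running 4.0360)
  edge 2→3: √(-4.1805² + -5.3134²) = 6.7608 (running 10.7968)
  edge 3→4: √(0.0881² + -1.9478²) = 1.9498 (running 12.7466)
  edge 4→5: √(6.8105² + 0.5753²) = 6.8347 (running 19.5813)
  edge 5→1: √(1.1998² + 5.7169²) = 5.8414 (running 25.4227)
Perimeter = 25.4227

Perimeter at t=0.928: 25.4227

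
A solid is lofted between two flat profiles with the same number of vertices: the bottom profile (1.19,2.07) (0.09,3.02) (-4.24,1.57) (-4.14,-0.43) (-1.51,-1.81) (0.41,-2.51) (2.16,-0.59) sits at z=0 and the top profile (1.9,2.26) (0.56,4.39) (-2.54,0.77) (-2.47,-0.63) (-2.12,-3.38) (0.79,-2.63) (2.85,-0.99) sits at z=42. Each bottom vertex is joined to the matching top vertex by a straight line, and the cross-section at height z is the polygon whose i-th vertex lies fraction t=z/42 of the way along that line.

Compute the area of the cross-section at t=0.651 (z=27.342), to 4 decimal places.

Cross-section at t=0.651: each vertex is (1-t)·p0[i] + t·p1[i].
  v1: (1-0.651)·(1.19,2.07) + 0.651·(1.9,2.26) = (1.6522,2.1937)
  v2: (1-0.651)·(0.09,3.02) + 0.651·(0.56,4.39) = (0.3960,3.9119)
  v3: (1-0.651)·(-4.24,1.57) + 0.651·(-2.54,0.77) = (-3.1333,1.0492)
  v4: (1-0.651)·(-4.14,-0.43) + 0.651·(-2.47,-0.63) = (-3.0528,-0.5602)
  v5: (1-0.651)·(-1.51,-1.81) + 0.651·(-2.12,-3.38) = (-1.9071,-2.8321)
  v6: (1-0.651)·(0.41,-2.51) + 0.651·(0.79,-2.63) = (0.6574,-2.5881)
  v7: (1-0.651)·(2.16,-0.59) + 0.651·(2.85,-0.99) = (2.6092,-0.8504)
Shoelace sum Σ(x_i·y_{i+1} − x_{i+1}·y_i):
  i=1: 1.6522·3.9119 − 0.3960·2.1937 = +5.5946 (running +5.5946)
  i=2: 0.3960·1.0492 − -3.1333·3.9119 = +12.6725 (running +18.2671)
  i=3: -3.1333·-0.5602 − -3.0528·1.0492 = +4.9583 (running +23.2254)
  i=4: -3.0528·-2.8321 − -1.9071·-0.5602 = +7.5775 (running +30.8029)
  i=5: -1.9071·-2.5881 − 0.6574·-2.8321 = +6.7976 (running +37.6005)
  i=6: 0.6574·-0.8504 − 2.6092·-2.5881 = +6.1939 (running +43.7943)
  i=7: 2.6092·2.1937 − 1.6522·-0.8504 = +7.1288 (running +50.9231)
Area = |Σ|/2 = |50.9231|/2 = 25.4616

Area at t=0.651: 25.4616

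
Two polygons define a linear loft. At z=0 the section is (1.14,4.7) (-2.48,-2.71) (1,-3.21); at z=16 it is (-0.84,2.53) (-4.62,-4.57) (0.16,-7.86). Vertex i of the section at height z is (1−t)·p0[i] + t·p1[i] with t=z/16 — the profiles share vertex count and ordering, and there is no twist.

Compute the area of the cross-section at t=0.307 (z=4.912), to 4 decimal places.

Cross-section at t=0.307: each vertex is (1-t)·p0[i] + t·p1[i].
  v1: (1-0.307)·(1.14,4.7) + 0.307·(-0.84,2.53) = (0.5321,4.0338)
  v2: (1-0.307)·(-2.48,-2.71) + 0.307·(-4.62,-4.57) = (-3.1370,-3.2810)
  v3: (1-0.307)·(1,-3.21) + 0.307·(0.16,-7.86) = (0.7421,-4.6376)
Shoelace sum Σ(x_i·y_{i+1} − x_{i+1}·y_i):
  i=1: 0.5321·-3.2810 − -3.1370·4.0338 = +10.9080 (running +10.9080)
  i=2: -3.1370·-4.6376 − 0.7421·-3.2810 = +16.9828 (running +27.8908)
  i=3: 0.7421·4.0338 − 0.5321·-4.6376 = +5.4614 (running +33.3522)
Area = |Σ|/2 = |33.3522|/2 = 16.6761

Area at t=0.307: 16.6761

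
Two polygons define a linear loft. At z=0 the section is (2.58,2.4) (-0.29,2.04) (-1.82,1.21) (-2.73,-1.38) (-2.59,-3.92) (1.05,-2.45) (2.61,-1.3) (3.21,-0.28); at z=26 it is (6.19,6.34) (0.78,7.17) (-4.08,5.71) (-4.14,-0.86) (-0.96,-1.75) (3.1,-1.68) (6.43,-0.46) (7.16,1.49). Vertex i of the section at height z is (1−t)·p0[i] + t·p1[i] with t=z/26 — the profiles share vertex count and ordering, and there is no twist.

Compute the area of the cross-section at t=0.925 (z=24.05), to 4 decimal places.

Cross-section at t=0.925: each vertex is (1-t)·p0[i] + t·p1[i].
  v1: (1-0.925)·(2.58,2.4) + 0.925·(6.19,6.34) = (5.9193,6.0445)
  v2: (1-0.925)·(-0.29,2.04) + 0.925·(0.78,7.17) = (0.6998,6.7852)
  v3: (1-0.925)·(-1.82,1.21) + 0.925·(-4.08,5.71) = (-3.9105,5.3725)
  v4: (1-0.925)·(-2.73,-1.38) + 0.925·(-4.14,-0.86) = (-4.0343,-0.8990)
  v5: (1-0.925)·(-2.59,-3.92) + 0.925·(-0.96,-1.75) = (-1.0822,-1.9127)
  v6: (1-0.925)·(1.05,-2.45) + 0.925·(3.1,-1.68) = (2.9463,-1.7377)
  v7: (1-0.925)·(2.61,-1.3) + 0.925·(6.43,-0.46) = (6.1435,-0.5230)
  v8: (1-0.925)·(3.21,-0.28) + 0.925·(7.16,1.49) = (6.8638,1.3573)
Shoelace sum Σ(x_i·y_{i+1} − x_{i+1}·y_i):
  i=1: 5.9193·6.7852 − 0.6998·6.0445 = +35.9340 (running +35.9340)
  i=2: 0.6998·5.3725 − -3.9105·6.7852 = +30.2931 (running +66.2271)
  i=3: -3.9105·-0.8990 − -4.0343·5.3725 = +25.1895 (running +91.4166)
  i=4: -4.0343·-1.9127 − -1.0822·-0.8990 = +6.7436 (running +98.1602)
  i=5: -1.0822·-1.7377 − 2.9463·-1.9127 = +7.5161 (running +105.6763)
  i=6: 2.9463·-0.5230 − 6.1435·-1.7377 = +9.1350 (running +114.8113)
  i=7: 6.1435·1.3573 − 6.8638·-0.5230 = +11.9280 (running +126.7393)
  i=8: 6.8638·6.0445 − 5.9193·1.3573 = +33.4540 (running +160.1933)
Area = |Σ|/2 = |160.1933|/2 = 80.0967

Area at t=0.925: 80.0967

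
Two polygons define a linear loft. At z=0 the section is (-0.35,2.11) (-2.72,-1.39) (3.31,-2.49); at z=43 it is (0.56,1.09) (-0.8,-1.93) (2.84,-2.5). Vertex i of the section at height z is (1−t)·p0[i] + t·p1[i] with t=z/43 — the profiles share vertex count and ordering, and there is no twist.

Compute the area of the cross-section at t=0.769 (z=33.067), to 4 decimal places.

Cross-section at t=0.769: each vertex is (1-t)·p0[i] + t·p1[i].
  v1: (1-0.769)·(-0.35,2.11) + 0.769·(0.56,1.09) = (0.3498,1.3256)
  v2: (1-0.769)·(-2.72,-1.39) + 0.769·(-0.8,-1.93) = (-1.2435,-1.8053)
  v3: (1-0.769)·(3.31,-2.49) + 0.769·(2.84,-2.5) = (2.9486,-2.4977)
Shoelace sum Σ(x_i·y_{i+1} − x_{i+1}·y_i):
  i=1: 0.3498·-1.8053 − -1.2435·1.3256 = +1.0170 (running +1.0170)
  i=2: -1.2435·-2.4977 − 2.9486·-1.8053 = +8.4289 (running +9.4458)
  i=3: 2.9486·1.3256 − 0.3498·-2.4977 = +4.7824 (running +14.2282)
Area = |Σ|/2 = |14.2282|/2 = 7.1141

Area at t=0.769: 7.1141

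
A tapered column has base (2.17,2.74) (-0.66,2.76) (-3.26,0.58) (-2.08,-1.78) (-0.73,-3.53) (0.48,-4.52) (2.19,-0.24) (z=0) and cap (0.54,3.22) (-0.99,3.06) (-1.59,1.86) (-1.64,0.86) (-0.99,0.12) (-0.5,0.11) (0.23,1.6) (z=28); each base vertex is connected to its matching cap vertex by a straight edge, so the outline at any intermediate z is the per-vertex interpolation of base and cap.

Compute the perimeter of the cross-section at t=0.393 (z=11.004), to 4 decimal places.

Cross-section at t=0.393: each vertex is (1-t)·p0[i] + t·p1[i].
  v1: (1-0.393)·(2.17,2.74) + 0.393·(0.54,3.22) = (1.5294,2.9286)
  v2: (1-0.393)·(-0.66,2.76) + 0.393·(-0.99,3.06) = (-0.7897,2.8779)
  v3: (1-0.393)·(-3.26,0.58) + 0.393·(-1.59,1.86) = (-2.6037,1.0830)
  v4: (1-0.393)·(-2.08,-1.78) + 0.393·(-1.64,0.86) = (-1.9071,-0.7425)
  v5: (1-0.393)·(-0.73,-3.53) + 0.393·(-0.99,0.12) = (-0.8322,-2.0955)
  v6: (1-0.393)·(0.48,-4.52) + 0.393·(-0.5,0.11) = (0.0949,-2.7004)
  v7: (1-0.393)·(2.19,-0.24) + 0.393·(0.23,1.6) = (1.4197,0.4831)
Perimeter = Σ |v_{i+1} − v_i|:
  edge 1→2: √(-2.3191² + -0.0507²) = 2.3197 (running 2.3197)
  edge 2→3: √(-1.8140² + -1.7949²) = 2.5519 (running 4.8715)
  edge 3→4: √(0.6966² + -1.8255²) = 1.9539 (running 6.8255)
  edge 4→5: √(1.0749² + -1.3531²) = 1.7281 (running 8.5535)
  edge 5→6: √(0.9270² + -0.6049²) = 1.1069 (running 9.6604)
  edge 6→7: √(1.3249² + 3.1835²) = 3.4482 (running 13.1086)
  edge 7→1: √(0.1097² + 2.4455²) = 2.4480 (running 15.5566)
Perimeter = 15.5566

Perimeter at t=0.393: 15.5566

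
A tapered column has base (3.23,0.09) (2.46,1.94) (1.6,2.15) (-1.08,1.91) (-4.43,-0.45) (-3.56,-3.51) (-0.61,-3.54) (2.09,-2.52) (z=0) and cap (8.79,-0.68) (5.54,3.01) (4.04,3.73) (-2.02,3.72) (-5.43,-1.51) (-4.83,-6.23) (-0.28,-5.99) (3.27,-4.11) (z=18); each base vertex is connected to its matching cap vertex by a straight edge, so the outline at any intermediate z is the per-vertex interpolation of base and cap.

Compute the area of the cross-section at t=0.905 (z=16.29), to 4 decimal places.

Cross-section at t=0.905: each vertex is (1-t)·p0[i] + t·p1[i].
  v1: (1-0.905)·(3.23,0.09) + 0.905·(8.79,-0.68) = (8.2618,-0.6069)
  v2: (1-0.905)·(2.46,1.94) + 0.905·(5.54,3.01) = (5.2474,2.9083)
  v3: (1-0.905)·(1.6,2.15) + 0.905·(4.04,3.73) = (3.8082,3.5799)
  v4: (1-0.905)·(-1.08,1.91) + 0.905·(-2.02,3.72) = (-1.9307,3.5481)
  v5: (1-0.905)·(-4.43,-0.45) + 0.905·(-5.43,-1.51) = (-5.3350,-1.4093)
  v6: (1-0.905)·(-3.56,-3.51) + 0.905·(-4.83,-6.23) = (-4.7093,-5.9716)
  v7: (1-0.905)·(-0.61,-3.54) + 0.905·(-0.28,-5.99) = (-0.3114,-5.7572)
  v8: (1-0.905)·(2.09,-2.52) + 0.905·(3.27,-4.11) = (3.1579,-3.9590)
Shoelace sum Σ(x_i·y_{i+1} − x_{i+1}·y_i):
  i=1: 8.2618·2.9083 − 5.2474·-0.6069 = +27.2126 (running +27.2126)
  i=2: 5.2474·3.5799 − 3.8082·2.9083 = +7.7096 (running +34.9222)
  i=3: 3.8082·3.5481 − -1.9307·3.5799 = +20.4234 (running +55.3456)
  i=4: -1.9307·-1.4093 − -5.3350·3.5481 = +21.6498 (running +76.9954)
  i=5: -5.3350·-5.9716 − -4.7093·-1.4093 = +25.2216 (running +102.2170)
  i=6: -4.7093·-5.7572 − -0.3114·-5.9716 = +25.2536 (running +127.4706)
  i=7: -0.3114·-3.9590 − 3.1579·-5.7572 = +19.4134 (running +146.8840)
  i=8: 3.1579·-0.6069 − 8.2618·-3.9590 = +30.7917 (running +177.6757)
Area = |Σ|/2 = |177.6757|/2 = 88.8379

Area at t=0.905: 88.8379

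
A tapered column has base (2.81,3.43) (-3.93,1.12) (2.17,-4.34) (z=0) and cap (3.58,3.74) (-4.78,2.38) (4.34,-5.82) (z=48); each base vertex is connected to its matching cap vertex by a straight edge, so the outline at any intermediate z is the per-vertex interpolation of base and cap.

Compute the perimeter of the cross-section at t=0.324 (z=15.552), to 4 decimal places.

Perimeter at t=0.324: 25.3956

Cross-section at t=0.324: each vertex is (1-t)·p0[i] + t·p1[i].
  v1: (1-0.324)·(2.81,3.43) + 0.324·(3.58,3.74) = (3.0595,3.5304)
  v2: (1-0.324)·(-3.93,1.12) + 0.324·(-4.78,2.38) = (-4.2054,1.5282)
  v3: (1-0.324)·(2.17,-4.34) + 0.324·(4.34,-5.82) = (2.8731,-4.8195)
Perimeter = Σ |v_{i+1} − v_i|:
  edge 1→2: √(-7.2649² + -2.0022²) = 7.5357 (running 7.5357)
  edge 2→3: √(7.0785² + -6.3478²) = 9.5078 (running 17.0436)
  edge 3→1: √(0.1864² + 8.3500²) = 8.3520 (running 25.3956)
Perimeter = 25.3956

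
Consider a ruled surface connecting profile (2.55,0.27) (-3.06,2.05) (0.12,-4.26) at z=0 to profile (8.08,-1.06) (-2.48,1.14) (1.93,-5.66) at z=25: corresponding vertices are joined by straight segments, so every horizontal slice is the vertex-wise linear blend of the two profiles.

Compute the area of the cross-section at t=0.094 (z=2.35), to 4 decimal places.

Area at t=0.094: 16.3093

Cross-section at t=0.094: each vertex is (1-t)·p0[i] + t·p1[i].
  v1: (1-0.094)·(2.55,0.27) + 0.094·(8.08,-1.06) = (3.0698,0.1450)
  v2: (1-0.094)·(-3.06,2.05) + 0.094·(-2.48,1.14) = (-3.0055,1.9645)
  v3: (1-0.094)·(0.12,-4.26) + 0.094·(1.93,-5.66) = (0.2901,-4.3916)
Shoelace sum Σ(x_i·y_{i+1} − x_{i+1}·y_i):
  i=1: 3.0698·1.9645 − -3.0055·0.1450 = +6.4663 (running +6.4663)
  i=2: -3.0055·-4.3916 − 0.2901·1.9645 = +12.6289 (running +19.0952)
  i=3: 0.2901·0.1450 − 3.0698·-4.3916 = +13.5235 (running +32.6187)
Area = |Σ|/2 = |32.6187|/2 = 16.3093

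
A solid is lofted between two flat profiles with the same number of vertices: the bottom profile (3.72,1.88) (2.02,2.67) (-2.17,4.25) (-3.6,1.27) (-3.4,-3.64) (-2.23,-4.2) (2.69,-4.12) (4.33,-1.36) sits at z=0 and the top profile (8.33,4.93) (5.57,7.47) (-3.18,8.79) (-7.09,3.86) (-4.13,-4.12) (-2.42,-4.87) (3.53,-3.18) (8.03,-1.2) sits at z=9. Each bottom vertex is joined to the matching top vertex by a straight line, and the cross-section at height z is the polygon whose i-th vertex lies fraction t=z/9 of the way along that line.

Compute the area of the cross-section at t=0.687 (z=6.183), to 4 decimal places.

Cross-section at t=0.687: each vertex is (1-t)·p0[i] + t·p1[i].
  v1: (1-0.687)·(3.72,1.88) + 0.687·(8.33,4.93) = (6.8871,3.9753)
  v2: (1-0.687)·(2.02,2.67) + 0.687·(5.57,7.47) = (4.4588,5.9676)
  v3: (1-0.687)·(-2.17,4.25) + 0.687·(-3.18,8.79) = (-2.8639,7.3690)
  v4: (1-0.687)·(-3.6,1.27) + 0.687·(-7.09,3.86) = (-5.9976,3.0493)
  v5: (1-0.687)·(-3.4,-3.64) + 0.687·(-4.13,-4.12) = (-3.9015,-3.9698)
  v6: (1-0.687)·(-2.23,-4.2) + 0.687·(-2.42,-4.87) = (-2.3605,-4.6603)
  v7: (1-0.687)·(2.69,-4.12) + 0.687·(3.53,-3.18) = (3.2671,-3.4742)
  v8: (1-0.687)·(4.33,-1.36) + 0.687·(8.03,-1.2) = (6.8719,-1.2501)
Shoelace sum Σ(x_i·y_{i+1} − x_{i+1}·y_i):
  i=1: 6.8871·5.9676 − 4.4588·3.9753 = +23.3738 (running +23.3738)
  i=2: 4.4588·7.3690 − -2.8639·5.9676 = +49.9476 (running +73.3214)
  i=3: -2.8639·3.0493 − -5.9976·7.3690 = +35.4635 (running +108.7849)
  i=4: -5.9976·-3.9698 − -3.9015·3.0493 = +35.7061 (running +144.4911)
  i=5: -3.9015·-4.6603 − -2.3605·-3.9698 = +8.8114 (running +153.3025)
  i=6: -2.3605·-3.4742 − 3.2671·-4.6603 = +23.4265 (running +176.7290)
  i=7: 3.2671·-1.2501 − 6.8719·-3.4742 = +19.7904 (running +196.5194)
  i=8: 6.8719·3.9753 − 6.8871·-1.2501 = +35.9276 (running +232.4470)
Area = |Σ|/2 = |232.4470|/2 = 116.2235

Area at t=0.687: 116.2235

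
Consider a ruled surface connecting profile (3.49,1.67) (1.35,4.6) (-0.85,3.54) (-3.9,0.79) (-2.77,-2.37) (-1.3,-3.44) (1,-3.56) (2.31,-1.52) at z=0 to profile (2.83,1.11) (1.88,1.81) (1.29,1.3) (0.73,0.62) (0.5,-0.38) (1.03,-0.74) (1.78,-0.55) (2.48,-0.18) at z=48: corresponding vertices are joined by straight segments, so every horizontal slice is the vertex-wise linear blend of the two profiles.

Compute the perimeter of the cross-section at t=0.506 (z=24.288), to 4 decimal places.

Perimeter at t=0.506: 15.1957

Cross-section at t=0.506: each vertex is (1-t)·p0[i] + t·p1[i].
  v1: (1-0.506)·(3.49,1.67) + 0.506·(2.83,1.11) = (3.1560,1.3866)
  v2: (1-0.506)·(1.35,4.6) + 0.506·(1.88,1.81) = (1.6182,3.1883)
  v3: (1-0.506)·(-0.85,3.54) + 0.506·(1.29,1.3) = (0.2328,2.4066)
  v4: (1-0.506)·(-3.9,0.79) + 0.506·(0.73,0.62) = (-1.5572,0.7040)
  v5: (1-0.506)·(-2.77,-2.37) + 0.506·(0.5,-0.38) = (-1.1154,-1.3631)
  v6: (1-0.506)·(-1.3,-3.44) + 0.506·(1.03,-0.74) = (-0.1210,-2.0738)
  v7: (1-0.506)·(1,-3.56) + 0.506·(1.78,-0.55) = (1.3947,-2.0369)
  v8: (1-0.506)·(2.31,-1.52) + 0.506·(2.48,-0.18) = (2.3960,-0.8420)
Perimeter = Σ |v_{i+1} − v_i|:
  edge 1→2: √(-1.5379² + 1.8016²) = 2.3687 (running 2.3687)
  edge 2→3: √(-1.3853² + -0.7817²) = 1.5907 (running 3.9594)
  edge 3→4: √(-1.7901² + -1.7026²) = 2.4704 (running 6.4298)
  edge 4→5: √(0.4418² + -2.0670²) = 2.1137 (running 8.5436)
  edge 5→6: √(0.9944² + -0.7107²) = 1.2223 (running 9.7658)
  edge 6→7: √(1.5157² + 0.0369²) = 1.5161 (running 11.2820)
  edge 7→8: √(1.0013² + 1.1950²) = 1.5591 (running 12.8410)
  edge 8→1: √(0.7600² + 2.2286²) = 2.3546 (running 15.1957)
Perimeter = 15.1957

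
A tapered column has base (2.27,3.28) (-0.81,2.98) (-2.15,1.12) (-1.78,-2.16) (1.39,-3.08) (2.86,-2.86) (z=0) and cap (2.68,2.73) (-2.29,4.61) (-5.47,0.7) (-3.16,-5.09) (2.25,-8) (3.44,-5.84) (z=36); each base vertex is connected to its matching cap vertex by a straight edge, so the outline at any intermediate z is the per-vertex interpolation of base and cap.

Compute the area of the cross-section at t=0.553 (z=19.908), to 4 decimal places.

Cross-section at t=0.553: each vertex is (1-t)·p0[i] + t·p1[i].
  v1: (1-0.553)·(2.27,3.28) + 0.553·(2.68,2.73) = (2.4967,2.9758)
  v2: (1-0.553)·(-0.81,2.98) + 0.553·(-2.29,4.61) = (-1.6284,3.8814)
  v3: (1-0.553)·(-2.15,1.12) + 0.553·(-5.47,0.7) = (-3.9860,0.8877)
  v4: (1-0.553)·(-1.78,-2.16) + 0.553·(-3.16,-5.09) = (-2.5431,-3.7803)
  v5: (1-0.553)·(1.39,-3.08) + 0.553·(2.25,-8) = (1.8656,-5.8008)
  v6: (1-0.553)·(2.86,-2.86) + 0.553·(3.44,-5.84) = (3.1807,-4.5079)
Shoelace sum Σ(x_i·y_{i+1} − x_{i+1}·y_i):
  i=1: 2.4967·3.8814 − -1.6284·2.9758 = +14.5368 (running +14.5368)
  i=2: -1.6284·0.8877 − -3.9860·3.8814 = +14.0254 (running +28.5622)
  i=3: -3.9860·-3.7803 − -2.5431·0.8877 = +17.3257 (running +45.8879)
  i=4: -2.5431·-5.8008 − 1.8656·-3.7803 = +21.8046 (running +67.6925)
  i=5: 1.8656·-4.5079 − 3.1807·-5.8008 = +10.0408 (running +77.7333)
  i=6: 3.1807·2.9758 − 2.4967·-4.5079 = +20.7205 (running +98.4538)
Area = |Σ|/2 = |98.4538|/2 = 49.2269

Area at t=0.553: 49.2269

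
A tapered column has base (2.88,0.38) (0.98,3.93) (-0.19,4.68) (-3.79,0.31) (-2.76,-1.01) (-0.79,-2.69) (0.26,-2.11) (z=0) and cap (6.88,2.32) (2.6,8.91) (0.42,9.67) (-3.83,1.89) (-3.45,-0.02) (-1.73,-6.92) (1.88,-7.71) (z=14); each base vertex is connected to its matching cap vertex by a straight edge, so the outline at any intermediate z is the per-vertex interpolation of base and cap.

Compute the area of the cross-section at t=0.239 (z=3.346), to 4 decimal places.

Cross-section at t=0.239: each vertex is (1-t)·p0[i] + t·p1[i].
  v1: (1-0.239)·(2.88,0.38) + 0.239·(6.88,2.32) = (3.8360,0.8437)
  v2: (1-0.239)·(0.98,3.93) + 0.239·(2.6,8.91) = (1.3672,5.1202)
  v3: (1-0.239)·(-0.19,4.68) + 0.239·(0.42,9.67) = (-0.0442,5.8726)
  v4: (1-0.239)·(-3.79,0.31) + 0.239·(-3.83,1.89) = (-3.7996,0.6876)
  v5: (1-0.239)·(-2.76,-1.01) + 0.239·(-3.45,-0.02) = (-2.9249,-0.7734)
  v6: (1-0.239)·(-0.79,-2.69) + 0.239·(-1.73,-6.92) = (-1.0147,-3.7010)
  v7: (1-0.239)·(0.26,-2.11) + 0.239·(1.88,-7.71) = (0.6472,-3.4484)
Shoelace sum Σ(x_i·y_{i+1} − x_{i+1}·y_i):
  i=1: 3.8360·5.1202 − 1.3672·0.8437 = +18.4877 (running +18.4877)
  i=2: 1.3672·5.8726 − -0.0442·5.1202 = +8.2553 (running +26.7430)
  i=3: -0.0442·0.6876 − -3.7996·5.8726 = +22.2829 (running +49.0259)
  i=4: -3.7996·-0.7734 − -2.9249·0.6876 = +4.9498 (running +53.9757)
  i=5: -2.9249·-3.7010 − -1.0147·-0.7734 = +10.0403 (running +64.0160)
  i=6: -1.0147·-3.4484 − 0.6472·-3.7010 = +5.8941 (running +69.9101)
  i=7: 0.6472·0.8437 − 3.8360·-3.4484 = +13.7741 (running +83.6842)
Area = |Σ|/2 = |83.6842|/2 = 41.8421

Area at t=0.239: 41.8421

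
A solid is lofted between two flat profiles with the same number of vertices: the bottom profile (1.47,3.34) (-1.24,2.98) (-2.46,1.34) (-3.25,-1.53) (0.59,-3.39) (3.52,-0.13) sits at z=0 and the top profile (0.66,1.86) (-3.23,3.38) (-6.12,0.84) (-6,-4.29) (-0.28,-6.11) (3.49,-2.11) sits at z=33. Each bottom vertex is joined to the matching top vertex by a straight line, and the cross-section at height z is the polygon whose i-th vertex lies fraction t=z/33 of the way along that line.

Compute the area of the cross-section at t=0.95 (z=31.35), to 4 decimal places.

Area at t=0.95: 59.4529

Cross-section at t=0.95: each vertex is (1-t)·p0[i] + t·p1[i].
  v1: (1-0.95)·(1.47,3.34) + 0.95·(0.66,1.86) = (0.7005,1.9340)
  v2: (1-0.95)·(-1.24,2.98) + 0.95·(-3.23,3.38) = (-3.1305,3.3600)
  v3: (1-0.95)·(-2.46,1.34) + 0.95·(-6.12,0.84) = (-5.9370,0.8650)
  v4: (1-0.95)·(-3.25,-1.53) + 0.95·(-6,-4.29) = (-5.8625,-4.1520)
  v5: (1-0.95)·(0.59,-3.39) + 0.95·(-0.28,-6.11) = (-0.2365,-5.9740)
  v6: (1-0.95)·(3.52,-0.13) + 0.95·(3.49,-2.11) = (3.4915,-2.0110)
Shoelace sum Σ(x_i·y_{i+1} − x_{i+1}·y_i):
  i=1: 0.7005·3.3600 − -3.1305·1.9340 = +8.4081 (running +8.4081)
  i=2: -3.1305·0.8650 − -5.9370·3.3600 = +17.2404 (running +25.6485)
  i=3: -5.9370·-4.1520 − -5.8625·0.8650 = +29.7215 (running +55.3700)
  i=4: -5.8625·-5.9740 − -0.2365·-4.1520 = +34.0406 (running +89.4106)
  i=5: -0.2365·-2.0110 − 3.4915·-5.9740 = +21.3338 (running +110.7444)
  i=6: 3.4915·1.9340 − 0.7005·-2.0110 = +8.1613 (running +118.9057)
Area = |Σ|/2 = |118.9057|/2 = 59.4529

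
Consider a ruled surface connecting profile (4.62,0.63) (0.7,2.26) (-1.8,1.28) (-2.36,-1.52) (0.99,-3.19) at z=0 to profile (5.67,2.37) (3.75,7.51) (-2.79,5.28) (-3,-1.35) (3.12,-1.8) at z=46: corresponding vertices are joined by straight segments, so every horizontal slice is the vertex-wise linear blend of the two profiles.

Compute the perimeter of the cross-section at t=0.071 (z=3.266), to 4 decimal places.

Cross-section at t=0.071: each vertex is (1-t)·p0[i] + t·p1[i].
  v1: (1-0.071)·(4.62,0.63) + 0.071·(5.67,2.37) = (4.6946,0.7535)
  v2: (1-0.071)·(0.7,2.26) + 0.071·(3.75,7.51) = (0.9165,2.6327)
  v3: (1-0.071)·(-1.8,1.28) + 0.071·(-2.79,5.28) = (-1.8703,1.5640)
  v4: (1-0.071)·(-2.36,-1.52) + 0.071·(-3,-1.35) = (-2.4054,-1.5079)
  v5: (1-0.071)·(0.99,-3.19) + 0.071·(3.12,-1.8) = (1.1412,-3.0913)
Perimeter = Σ |v_{i+1} − v_i|:
  edge 1→2: √(-3.7780² + 1.8792²) = 4.2196 (running 4.2196)
  edge 2→3: √(-2.7868² + -1.0687²) = 2.9847 (running 7.2043)
  edge 3→4: √(-0.5351² + -3.0719²) = 3.1182 (running 10.3225)
  edge 4→5: √(3.5467² + -1.5834²) = 3.8841 (running 14.2066)
  edge 5→1: √(3.5533² + 3.8449²) = 5.2354 (running 19.4419)
Perimeter = 19.4419

Perimeter at t=0.071: 19.4419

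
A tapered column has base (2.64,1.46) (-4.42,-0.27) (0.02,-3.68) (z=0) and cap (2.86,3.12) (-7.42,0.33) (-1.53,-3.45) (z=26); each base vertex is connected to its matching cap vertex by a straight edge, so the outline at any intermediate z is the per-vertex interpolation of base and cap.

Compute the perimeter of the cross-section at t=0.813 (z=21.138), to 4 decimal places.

Cross-section at t=0.813: each vertex is (1-t)·p0[i] + t·p1[i].
  v1: (1-0.813)·(2.64,1.46) + 0.813·(2.86,3.12) = (2.8189,2.8096)
  v2: (1-0.813)·(-4.42,-0.27) + 0.813·(-7.42,0.33) = (-6.8590,0.2178)
  v3: (1-0.813)·(0.02,-3.68) + 0.813·(-1.53,-3.45) = (-1.2401,-3.4930)
Perimeter = Σ |v_{i+1} − v_i|:
  edge 1→2: √(-9.6779² + -2.5918²) = 10.0189 (running 10.0189)
  edge 2→3: √(5.6189² + -3.7108²) = 6.7336 (running 16.7525)
  edge 3→1: √(4.0590² + 6.3026²) = 7.4965 (running 24.2491)
Perimeter = 24.2491

Perimeter at t=0.813: 24.2491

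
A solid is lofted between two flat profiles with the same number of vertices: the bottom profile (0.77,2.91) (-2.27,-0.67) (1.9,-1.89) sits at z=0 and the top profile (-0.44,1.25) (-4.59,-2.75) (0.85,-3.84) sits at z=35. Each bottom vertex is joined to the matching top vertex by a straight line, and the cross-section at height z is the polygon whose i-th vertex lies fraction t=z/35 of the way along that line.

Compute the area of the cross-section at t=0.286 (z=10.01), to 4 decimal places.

Cross-section at t=0.286: each vertex is (1-t)·p0[i] + t·p1[i].
  v1: (1-0.286)·(0.77,2.91) + 0.286·(-0.44,1.25) = (0.4239,2.4352)
  v2: (1-0.286)·(-2.27,-0.67) + 0.286·(-4.59,-2.75) = (-2.9335,-1.2649)
  v3: (1-0.286)·(1.9,-1.89) + 0.286·(0.85,-3.84) = (1.5997,-2.4477)
Shoelace sum Σ(x_i·y_{i+1} − x_{i+1}·y_i):
  i=1: 0.4239·-1.2649 − -2.9335·2.4352 = +6.6076 (running +6.6076)
  i=2: -2.9335·-2.4477 − 1.5997·-1.2649 = +9.2038 (running +15.8114)
  i=3: 1.5997·2.4352 − 0.4239·-2.4477 = +4.9333 (running +20.7447)
Area = |Σ|/2 = |20.7447|/2 = 10.3724

Area at t=0.286: 10.3724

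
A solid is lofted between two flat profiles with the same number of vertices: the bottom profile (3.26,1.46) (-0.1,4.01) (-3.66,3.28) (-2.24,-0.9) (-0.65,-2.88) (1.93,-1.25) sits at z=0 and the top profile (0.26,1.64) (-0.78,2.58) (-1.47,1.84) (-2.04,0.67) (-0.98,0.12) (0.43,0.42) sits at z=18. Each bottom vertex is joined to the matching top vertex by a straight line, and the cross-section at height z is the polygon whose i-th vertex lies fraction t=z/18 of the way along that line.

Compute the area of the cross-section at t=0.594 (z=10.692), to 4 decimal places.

Cross-section at t=0.594: each vertex is (1-t)·p0[i] + t·p1[i].
  v1: (1-0.594)·(3.26,1.46) + 0.594·(0.26,1.64) = (1.4780,1.5669)
  v2: (1-0.594)·(-0.1,4.01) + 0.594·(-0.78,2.58) = (-0.5039,3.1606)
  v3: (1-0.594)·(-3.66,3.28) + 0.594·(-1.47,1.84) = (-2.3591,2.4246)
  v4: (1-0.594)·(-2.24,-0.9) + 0.594·(-2.04,0.67) = (-2.1212,0.0326)
  v5: (1-0.594)·(-0.65,-2.88) + 0.594·(-0.98,0.12) = (-0.8460,-1.0980)
  v6: (1-0.594)·(1.93,-1.25) + 0.594·(0.43,0.42) = (1.0390,-0.2580)
Shoelace sum Σ(x_i·y_{i+1} − x_{i+1}·y_i):
  i=1: 1.4780·3.1606 − -0.5039·1.5669 = +5.4609 (running +5.4609)
  i=2: -0.5039·2.4246 − -2.3591·3.1606 = +6.2344 (running +11.6954)
  i=3: -2.3591·0.0326 − -2.1212·2.4246 = +5.0663 (running +16.7617)
  i=4: -2.1212·-1.0980 − -0.8460·0.0326 = +2.3566 (running +19.1183)
  i=5: -0.8460·-0.2580 − 1.0390·-1.0980 = +1.3591 (running +20.4774)
  i=6: 1.0390·1.5669 − 1.4780·-0.2580 = +2.0094 (running +22.4868)
Area = |Σ|/2 = |22.4868|/2 = 11.2434

Area at t=0.594: 11.2434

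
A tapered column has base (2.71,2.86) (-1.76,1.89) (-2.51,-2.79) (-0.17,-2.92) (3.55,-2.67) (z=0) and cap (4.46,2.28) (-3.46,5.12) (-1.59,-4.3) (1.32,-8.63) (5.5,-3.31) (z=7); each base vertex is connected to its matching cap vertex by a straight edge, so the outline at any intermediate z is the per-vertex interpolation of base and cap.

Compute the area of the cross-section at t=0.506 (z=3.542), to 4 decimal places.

Area at t=0.506: 48.4407

Cross-section at t=0.506: each vertex is (1-t)·p0[i] + t·p1[i].
  v1: (1-0.506)·(2.71,2.86) + 0.506·(4.46,2.28) = (3.5955,2.5665)
  v2: (1-0.506)·(-1.76,1.89) + 0.506·(-3.46,5.12) = (-2.6202,3.5244)
  v3: (1-0.506)·(-2.51,-2.79) + 0.506·(-1.59,-4.3) = (-2.0445,-3.5541)
  v4: (1-0.506)·(-0.17,-2.92) + 0.506·(1.32,-8.63) = (0.5839,-5.8093)
  v5: (1-0.506)·(3.55,-2.67) + 0.506·(5.5,-3.31) = (4.5367,-2.9938)
Shoelace sum Σ(x_i·y_{i+1} − x_{i+1}·y_i):
  i=1: 3.5955·3.5244 − -2.6202·2.5665 = +19.3967 (running +19.3967)
  i=2: -2.6202·-3.5541 − -2.0445·3.5244 = +16.5179 (running +35.9146)
  i=3: -2.0445·-5.8093 − 0.5839·-3.5541 = +13.9523 (running +49.8669)
  i=4: 0.5839·-2.9938 − 4.5367·-5.8093 = +24.6066 (running +74.4735)
  i=5: 4.5367·2.5665 − 3.5955·-2.9938 = +22.4079 (running +96.8814)
Area = |Σ|/2 = |96.8814|/2 = 48.4407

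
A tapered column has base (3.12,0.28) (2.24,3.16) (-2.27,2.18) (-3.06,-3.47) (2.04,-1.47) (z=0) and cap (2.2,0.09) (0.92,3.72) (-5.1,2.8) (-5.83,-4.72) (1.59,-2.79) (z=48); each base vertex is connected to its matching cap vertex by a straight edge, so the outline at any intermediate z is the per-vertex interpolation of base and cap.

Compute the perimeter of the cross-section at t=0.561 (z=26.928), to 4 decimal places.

Cross-section at t=0.561: each vertex is (1-t)·p0[i] + t·p1[i].
  v1: (1-0.561)·(3.12,0.28) + 0.561·(2.2,0.09) = (2.6039,0.1734)
  v2: (1-0.561)·(2.24,3.16) + 0.561·(0.92,3.72) = (1.4995,3.4742)
  v3: (1-0.561)·(-2.27,2.18) + 0.561·(-5.1,2.8) = (-3.8576,2.5278)
  v4: (1-0.561)·(-3.06,-3.47) + 0.561·(-5.83,-4.72) = (-4.6140,-4.1712)
  v5: (1-0.561)·(2.04,-1.47) + 0.561·(1.59,-2.79) = (1.7875,-2.2105)
Perimeter = Σ |v_{i+1} − v_i|:
  edge 1→2: √(-1.1044² + 3.3007²) = 3.4806 (running 3.4806)
  edge 2→3: √(-5.3571² + -0.9463²) = 5.4401 (running 8.9207)
  edge 3→4: √(-0.7563² + -6.6991²) = 6.7416 (running 15.6623)
  edge 4→5: √(6.4015² + 1.9607²) = 6.6951 (running 22.3574)
  edge 5→1: √(0.8163² + 2.3839²) = 2.5198 (running 24.8772)
Perimeter = 24.8772

Perimeter at t=0.561: 24.8772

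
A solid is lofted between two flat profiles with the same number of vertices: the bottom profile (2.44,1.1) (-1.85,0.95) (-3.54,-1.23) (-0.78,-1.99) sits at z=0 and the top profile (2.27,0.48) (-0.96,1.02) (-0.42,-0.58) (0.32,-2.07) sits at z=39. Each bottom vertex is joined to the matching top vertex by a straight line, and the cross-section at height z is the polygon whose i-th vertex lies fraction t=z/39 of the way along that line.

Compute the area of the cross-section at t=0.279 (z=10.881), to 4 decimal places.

Area at t=0.279: 8.6621

Cross-section at t=0.279: each vertex is (1-t)·p0[i] + t·p1[i].
  v1: (1-0.279)·(2.44,1.1) + 0.279·(2.27,0.48) = (2.3926,0.9270)
  v2: (1-0.279)·(-1.85,0.95) + 0.279·(-0.96,1.02) = (-1.6017,0.9695)
  v3: (1-0.279)·(-3.54,-1.23) + 0.279·(-0.42,-0.58) = (-2.6695,-1.0487)
  v4: (1-0.279)·(-0.78,-1.99) + 0.279·(0.32,-2.07) = (-0.4731,-2.0123)
Shoelace sum Σ(x_i·y_{i+1} − x_{i+1}·y_i):
  i=1: 2.3926·0.9695 − -1.6017·0.9270 = +3.8045 (running +3.8045)
  i=2: -1.6017·-1.0487 − -2.6695·0.9695 = +4.2678 (running +8.0723)
  i=3: -2.6695·-2.0123 − -0.4731·-1.0487 = +4.8758 (running +12.9481)
  i=4: -0.4731·0.9270 − 2.3926·-2.0123 = +4.3760 (running +17.3241)
Area = |Σ|/2 = |17.3241|/2 = 8.6621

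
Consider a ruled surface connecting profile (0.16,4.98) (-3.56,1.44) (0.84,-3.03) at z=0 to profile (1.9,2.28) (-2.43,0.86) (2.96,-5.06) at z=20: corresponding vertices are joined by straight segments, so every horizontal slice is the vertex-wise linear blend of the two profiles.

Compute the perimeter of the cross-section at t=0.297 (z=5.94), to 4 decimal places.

Cross-section at t=0.297: each vertex is (1-t)·p0[i] + t·p1[i].
  v1: (1-0.297)·(0.16,4.98) + 0.297·(1.9,2.28) = (0.6768,4.1781)
  v2: (1-0.297)·(-3.56,1.44) + 0.297·(-2.43,0.86) = (-3.2244,1.2677)
  v3: (1-0.297)·(0.84,-3.03) + 0.297·(2.96,-5.06) = (1.4696,-3.6329)
Perimeter = Σ |v_{i+1} − v_i|:
  edge 1→2: √(-3.9012² + -2.9104²) = 4.8672 (running 4.8672)
  edge 2→3: √(4.6940² + -4.9006²) = 6.7860 (running 11.6532)
  edge 3→1: √(-0.7929² + 7.8110²) = 7.8511 (running 19.5044)
Perimeter = 19.5044

Perimeter at t=0.297: 19.5044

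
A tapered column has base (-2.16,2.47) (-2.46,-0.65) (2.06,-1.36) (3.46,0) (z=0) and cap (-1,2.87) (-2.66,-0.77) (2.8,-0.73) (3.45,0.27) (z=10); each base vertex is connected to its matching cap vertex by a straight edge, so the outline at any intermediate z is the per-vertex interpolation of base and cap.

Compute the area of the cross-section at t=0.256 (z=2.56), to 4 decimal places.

Cross-section at t=0.256: each vertex is (1-t)·p0[i] + t·p1[i].
  v1: (1-0.256)·(-2.16,2.47) + 0.256·(-1,2.87) = (-1.8630,2.5724)
  v2: (1-0.256)·(-2.46,-0.65) + 0.256·(-2.66,-0.77) = (-2.5112,-0.6807)
  v3: (1-0.256)·(2.06,-1.36) + 0.256·(2.8,-0.73) = (2.2494,-1.1987)
  v4: (1-0.256)·(3.46,0) + 0.256·(3.45,0.27) = (3.4574,0.0691)
Shoelace sum Σ(x_i·y_{i+1} − x_{i+1}·y_i):
  i=1: -1.8630·-0.6807 − -2.5112·2.5724 = +7.7280 (running +7.7280)
  i=2: -2.5112·-1.1987 − 2.2494·-0.6807 = +4.5415 (running +12.2695)
  i=3: 2.2494·0.0691 − 3.4574·-1.1987 = +4.3000 (running +16.5695)
  i=4: 3.4574·2.5724 − -1.8630·0.0691 = +9.0227 (running +25.5922)
Area = |Σ|/2 = |25.5922|/2 = 12.7961

Area at t=0.256: 12.7961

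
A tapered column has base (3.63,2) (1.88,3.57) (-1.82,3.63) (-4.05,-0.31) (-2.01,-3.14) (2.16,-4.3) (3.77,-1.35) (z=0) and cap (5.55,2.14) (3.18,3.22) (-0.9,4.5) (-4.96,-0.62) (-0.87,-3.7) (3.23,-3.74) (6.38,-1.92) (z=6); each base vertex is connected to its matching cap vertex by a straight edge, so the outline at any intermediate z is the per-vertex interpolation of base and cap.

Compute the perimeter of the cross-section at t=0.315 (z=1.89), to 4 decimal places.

Perimeter at t=0.315: 26.5067

Cross-section at t=0.315: each vertex is (1-t)·p0[i] + t·p1[i].
  v1: (1-0.315)·(3.63,2) + 0.315·(5.55,2.14) = (4.2348,2.0441)
  v2: (1-0.315)·(1.88,3.57) + 0.315·(3.18,3.22) = (2.2895,3.4598)
  v3: (1-0.315)·(-1.82,3.63) + 0.315·(-0.9,4.5) = (-1.5302,3.9041)
  v4: (1-0.315)·(-4.05,-0.31) + 0.315·(-4.96,-0.62) = (-4.3366,-0.4077)
  v5: (1-0.315)·(-2.01,-3.14) + 0.315·(-0.87,-3.7) = (-1.6509,-3.3164)
  v6: (1-0.315)·(2.16,-4.3) + 0.315·(3.23,-3.74) = (2.4971,-4.1236)
  v7: (1-0.315)·(3.77,-1.35) + 0.315·(6.38,-1.92) = (4.5922,-1.5296)
Perimeter = Σ |v_{i+1} − v_i|:
  edge 1→2: √(-1.9453² + 1.4156²) = 2.4059 (running 2.4059)
  edge 2→3: √(-3.8197² + 0.4443²) = 3.8455 (running 6.2513)
  edge 3→4: √(-2.8064² + -4.3117²) = 5.1446 (running 11.3959)
  edge 4→5: √(2.6857² + -2.9087²) = 3.9591 (running 15.3550)
  edge 5→6: √(4.1479² + -0.8072²) = 4.2258 (running 19.5807)
  edge 6→7: √(2.0951² + 2.5940²) = 3.3344 (running 22.9152)
  edge 7→1: √(-0.3574² + 3.5737²) = 3.5915 (running 26.5067)
Perimeter = 26.5067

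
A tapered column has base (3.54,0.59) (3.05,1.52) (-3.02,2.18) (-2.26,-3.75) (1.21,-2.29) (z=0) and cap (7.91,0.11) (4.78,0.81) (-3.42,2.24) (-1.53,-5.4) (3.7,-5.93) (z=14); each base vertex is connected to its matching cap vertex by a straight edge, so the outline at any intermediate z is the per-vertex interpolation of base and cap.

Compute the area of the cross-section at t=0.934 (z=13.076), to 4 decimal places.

Cross-section at t=0.934: each vertex is (1-t)·p0[i] + t·p1[i].
  v1: (1-0.934)·(3.54,0.59) + 0.934·(7.91,0.11) = (7.6216,0.1417)
  v2: (1-0.934)·(3.05,1.52) + 0.934·(4.78,0.81) = (4.6658,0.8569)
  v3: (1-0.934)·(-3.02,2.18) + 0.934·(-3.42,2.24) = (-3.3936,2.2360)
  v4: (1-0.934)·(-2.26,-3.75) + 0.934·(-1.53,-5.4) = (-1.5782,-5.2911)
  v5: (1-0.934)·(1.21,-2.29) + 0.934·(3.7,-5.93) = (3.5357,-5.6898)
Shoelace sum Σ(x_i·y_{i+1} − x_{i+1}·y_i):
  i=1: 7.6216·0.8569 − 4.6658·0.1417 = +5.8696 (running +5.8696)
  i=2: 4.6658·2.2360 − -3.3936·0.8569 = +13.3408 (running +19.2104)
  i=3: -3.3936·-5.2911 − -1.5782·2.2360 = +21.4848 (running +40.6951)
  i=4: -1.5782·-5.6898 − 3.5357·-5.2911 = +27.6870 (running +68.3821)
  i=5: 3.5357·0.1417 − 7.6216·-5.6898 = +43.8659 (running +112.2480)
Area = |Σ|/2 = |112.2480|/2 = 56.1240

Area at t=0.934: 56.1240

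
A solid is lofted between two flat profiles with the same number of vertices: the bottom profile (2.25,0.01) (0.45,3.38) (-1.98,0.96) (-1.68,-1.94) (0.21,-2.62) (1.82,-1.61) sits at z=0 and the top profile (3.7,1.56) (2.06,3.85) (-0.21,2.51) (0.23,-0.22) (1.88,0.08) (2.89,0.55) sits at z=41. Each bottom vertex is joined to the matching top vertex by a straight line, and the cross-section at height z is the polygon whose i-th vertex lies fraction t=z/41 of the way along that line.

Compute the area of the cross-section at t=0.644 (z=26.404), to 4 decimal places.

Cross-section at t=0.644: each vertex is (1-t)·p0[i] + t·p1[i].
  v1: (1-0.644)·(2.25,0.01) + 0.644·(3.7,1.56) = (3.1838,1.0082)
  v2: (1-0.644)·(0.45,3.38) + 0.644·(2.06,3.85) = (1.4868,3.6827)
  v3: (1-0.644)·(-1.98,0.96) + 0.644·(-0.21,2.51) = (-0.8401,1.9582)
  v4: (1-0.644)·(-1.68,-1.94) + 0.644·(0.23,-0.22) = (-0.4500,-0.8323)
  v5: (1-0.644)·(0.21,-2.62) + 0.644·(1.88,0.08) = (1.2855,-0.8812)
  v6: (1-0.644)·(1.82,-1.61) + 0.644·(2.89,0.55) = (2.5091,-0.2190)
Shoelace sum Σ(x_i·y_{i+1} − x_{i+1}·y_i):
  i=1: 3.1838·3.6827 − 1.4868·1.0082 = +10.2259 (running +10.2259)
  i=2: 1.4868·1.9582 − -0.8401·3.6827 = +6.0054 (running +16.2313)
  i=3: -0.8401·-0.8323 − -0.4500·1.9582 = +1.5804 (running +17.8117)
  i=4: -0.4500·-0.8812 − 1.2855·-0.8323 = +1.4664 (running +19.2781)
  i=5: 1.2855·-0.2190 − 2.5091·-0.8812 = +1.9295 (running +21.2076)
  i=6: 2.5091·1.0082 − 3.1838·-0.2190 = +3.2268 (running +24.4344)
Area = |Σ|/2 = |24.4344|/2 = 12.2172

Area at t=0.644: 12.2172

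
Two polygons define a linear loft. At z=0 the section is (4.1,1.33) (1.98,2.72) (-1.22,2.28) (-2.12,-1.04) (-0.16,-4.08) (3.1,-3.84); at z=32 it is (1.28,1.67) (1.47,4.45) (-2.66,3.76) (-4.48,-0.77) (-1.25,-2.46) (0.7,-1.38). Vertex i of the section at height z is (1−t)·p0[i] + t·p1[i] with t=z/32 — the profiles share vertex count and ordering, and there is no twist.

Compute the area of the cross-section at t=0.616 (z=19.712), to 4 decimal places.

Area at t=0.616: 29.0647

Cross-section at t=0.616: each vertex is (1-t)·p0[i] + t·p1[i].
  v1: (1-0.616)·(4.1,1.33) + 0.616·(1.28,1.67) = (2.3629,1.5394)
  v2: (1-0.616)·(1.98,2.72) + 0.616·(1.47,4.45) = (1.6658,3.7857)
  v3: (1-0.616)·(-1.22,2.28) + 0.616·(-2.66,3.76) = (-2.1070,3.1917)
  v4: (1-0.616)·(-2.12,-1.04) + 0.616·(-4.48,-0.77) = (-3.5738,-0.8737)
  v5: (1-0.616)·(-0.16,-4.08) + 0.616·(-1.25,-2.46) = (-0.8314,-3.0821)
  v6: (1-0.616)·(3.1,-3.84) + 0.616·(0.7,-1.38) = (1.6216,-2.3246)
Shoelace sum Σ(x_i·y_{i+1} − x_{i+1}·y_i):
  i=1: 2.3629·3.7857 − 1.6658·1.5394 = +6.3806 (running +6.3806)
  i=2: 1.6658·3.1917 − -2.1070·3.7857 = +13.2934 (running +19.6741)
  i=3: -2.1070·-0.8737 − -3.5738·3.1917 = +13.2472 (running +32.9212)
  i=4: -3.5738·-3.0821 − -0.8314·-0.8737 = +10.2882 (running +43.2094)
  i=5: -0.8314·-2.3246 − 1.6216·-3.0821 = +6.9307 (running +50.1401)
  i=6: 1.6216·1.5394 − 2.3629·-2.3246 = +7.9892 (running +58.1293)
Area = |Σ|/2 = |58.1293|/2 = 29.0647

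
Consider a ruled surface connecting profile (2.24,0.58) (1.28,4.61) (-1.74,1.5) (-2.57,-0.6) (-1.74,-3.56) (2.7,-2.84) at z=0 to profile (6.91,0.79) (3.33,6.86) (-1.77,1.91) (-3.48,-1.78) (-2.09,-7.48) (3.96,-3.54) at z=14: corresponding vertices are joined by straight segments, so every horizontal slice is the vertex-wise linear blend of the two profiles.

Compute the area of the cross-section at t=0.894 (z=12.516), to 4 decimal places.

Area at t=0.894: 73.3293

Cross-section at t=0.894: each vertex is (1-t)·p0[i] + t·p1[i].
  v1: (1-0.894)·(2.24,0.58) + 0.894·(6.91,0.79) = (6.4150,0.7677)
  v2: (1-0.894)·(1.28,4.61) + 0.894·(3.33,6.86) = (3.1127,6.6215)
  v3: (1-0.894)·(-1.74,1.5) + 0.894·(-1.77,1.91) = (-1.7668,1.8665)
  v4: (1-0.894)·(-2.57,-0.6) + 0.894·(-3.48,-1.78) = (-3.3835,-1.6549)
  v5: (1-0.894)·(-1.74,-3.56) + 0.894·(-2.09,-7.48) = (-2.0529,-7.0645)
  v6: (1-0.894)·(2.7,-2.84) + 0.894·(3.96,-3.54) = (3.8264,-3.4658)
Shoelace sum Σ(x_i·y_{i+1} − x_{i+1}·y_i):
  i=1: 6.4150·6.6215 − 3.1127·0.7677 = +40.0870 (running +40.0870)
  i=2: 3.1127·1.8665 − -1.7668·6.6215 = +17.5090 (running +57.5960)
  i=3: -1.7668·-1.6549 − -3.3835·1.8665 = +9.2395 (running +66.8355)
  i=4: -3.3835·-7.0645 − -2.0529·-1.6549 = +20.5056 (running +87.3410)
  i=5: -2.0529·-3.4658 − 3.8264·-7.0645 = +34.1467 (running +121.4878)
  i=6: 3.8264·0.7677 − 6.4150·-3.4658 = +25.1707 (running +146.6585)
Area = |Σ|/2 = |146.6585|/2 = 73.3293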